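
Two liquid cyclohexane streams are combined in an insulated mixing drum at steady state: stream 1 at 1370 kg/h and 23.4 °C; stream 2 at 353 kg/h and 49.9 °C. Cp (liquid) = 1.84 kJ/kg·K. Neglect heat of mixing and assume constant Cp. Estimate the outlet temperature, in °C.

Adiabatic, steady state ⇒ Σ ṁᵢCp,ᵢ(T_out − Tᵢ) = 0
Σ ṁᵢCp,ᵢTᵢ = 1370×1.84×23.4 + 353×1.84×49.9 = 91398
Σ ṁᵢCp,ᵢ = 1370×1.84 + 353×1.84 = 3170.3
T_out = 91398 / 3170.3 = 28.829 °C

T_out = 28.8 °C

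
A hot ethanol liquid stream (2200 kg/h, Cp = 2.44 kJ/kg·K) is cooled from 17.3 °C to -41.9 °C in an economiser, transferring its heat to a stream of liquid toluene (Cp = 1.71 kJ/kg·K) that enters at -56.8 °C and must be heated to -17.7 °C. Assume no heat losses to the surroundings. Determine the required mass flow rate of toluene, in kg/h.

Heat released by hot stream: Q = 2200 × 2.44 × (17.3 − -41.9) = 317790 kJ/h
Energy balance on cold side (adiabatic exchanger): Q = ṁ_c·Cp_c·(T_c,out − T_c,in)
ṁ_c = 317790 / [1.71 × (-17.7 − -56.8)] = 4752.9 kg/h

ṁ_c = 4750 kg/h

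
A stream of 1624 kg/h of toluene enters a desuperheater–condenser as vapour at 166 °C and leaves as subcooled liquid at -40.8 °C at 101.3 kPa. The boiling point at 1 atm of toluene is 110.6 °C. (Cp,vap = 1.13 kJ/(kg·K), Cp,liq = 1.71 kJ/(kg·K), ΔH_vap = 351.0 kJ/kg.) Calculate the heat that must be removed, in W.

Q_c = 303000 W

vapour 166→110.6 °C: -62.602 kJ/kg
condensation at 110.6 °C: -351 kJ/kg
liquid 110.6→-40.8 °C: -258.89 kJ/kg
Δh = -62.602 + -351 + -258.89 = -672.5 kJ/kg
Q = ṁ·Δh = 1624 kg/h × -672.5 kJ/kg = -1.0921e+06 kJ/h
|Q| = 303.37 kW = 303370 W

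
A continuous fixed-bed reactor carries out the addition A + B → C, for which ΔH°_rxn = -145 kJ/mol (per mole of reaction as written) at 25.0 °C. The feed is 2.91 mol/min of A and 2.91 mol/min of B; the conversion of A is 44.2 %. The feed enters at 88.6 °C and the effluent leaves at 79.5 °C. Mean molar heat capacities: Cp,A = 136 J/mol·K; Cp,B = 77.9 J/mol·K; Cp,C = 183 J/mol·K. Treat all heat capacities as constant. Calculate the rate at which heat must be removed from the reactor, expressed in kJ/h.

Extent of reaction ξ = 0.442 × 2.91 = 1.2862 mol/min
Reaction term: ξ·ΔH°_rxn = 1.2862 × -145 = -186.5 kJ/min
Sensible, feed 88.6→25 °C: -39.588 kJ/min
Outlet flows (mol/min): A 1.6238, B 1.6238, C 1.2862
Sensible, products 25→79.5 °C: 31.757 kJ/min
Q = ΔH = -194.33 kJ/min = -3.2389 kW
Heat removed = 11660 kJ/h

Q_out = 11700 kJ/h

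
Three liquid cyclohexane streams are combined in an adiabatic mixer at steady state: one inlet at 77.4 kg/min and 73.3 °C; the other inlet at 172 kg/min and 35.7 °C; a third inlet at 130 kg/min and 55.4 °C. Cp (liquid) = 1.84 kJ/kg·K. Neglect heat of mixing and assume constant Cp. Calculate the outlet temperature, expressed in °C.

T_out = 50.1 °C

Adiabatic, steady state ⇒ Σ ṁᵢCp,ᵢ(T_out − Tᵢ) = 0
T_out = Σ ṁᵢCp,ᵢTᵢ / Σ ṁᵢCp,ᵢ
      = 34989 / 698.1 = 50.121 °C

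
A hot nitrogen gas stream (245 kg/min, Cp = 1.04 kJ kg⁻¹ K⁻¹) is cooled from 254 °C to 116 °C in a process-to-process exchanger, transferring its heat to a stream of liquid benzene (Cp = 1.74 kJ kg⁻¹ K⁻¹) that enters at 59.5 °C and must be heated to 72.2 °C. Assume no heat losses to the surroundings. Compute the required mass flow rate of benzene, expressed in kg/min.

Heat released by hot stream: Q = 245 × 1.04 × (254 − 116) = 35162 kJ/min
Energy balance on cold side (adiabatic exchanger): Q = ṁ_c·Cp_c·(T_c,out − T_c,in)
ṁ_c = 35162 / [1.74 × (72.2 − 59.5)] = 1591.2 kg/min

ṁ_c = 1590 kg/min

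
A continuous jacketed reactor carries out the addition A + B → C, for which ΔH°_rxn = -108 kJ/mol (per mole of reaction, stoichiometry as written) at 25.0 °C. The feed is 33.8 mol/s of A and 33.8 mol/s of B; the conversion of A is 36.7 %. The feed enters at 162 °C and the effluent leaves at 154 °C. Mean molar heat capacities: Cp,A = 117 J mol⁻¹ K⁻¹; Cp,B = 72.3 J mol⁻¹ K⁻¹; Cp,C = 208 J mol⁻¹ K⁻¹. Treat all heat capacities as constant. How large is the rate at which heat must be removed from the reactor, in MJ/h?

Q_out = 4900 MJ/h

Extent of reaction ξ = 0.367 × 33.8 = 12.405 mol/s
Reaction term: ξ·ΔH°_rxn = 12.405 × -108 = -1339.7 kJ/s
Sensible, feed 162→25 °C: -876.57 kJ/s
Outlet flows (mol/s): A 21.395, B 21.395, C 12.405
Sensible, products 25→154 °C: 855.31 kJ/s
Q = ΔH = -1361 kJ/s = -1361 kW
Heat removed = 4899.5 MJ/h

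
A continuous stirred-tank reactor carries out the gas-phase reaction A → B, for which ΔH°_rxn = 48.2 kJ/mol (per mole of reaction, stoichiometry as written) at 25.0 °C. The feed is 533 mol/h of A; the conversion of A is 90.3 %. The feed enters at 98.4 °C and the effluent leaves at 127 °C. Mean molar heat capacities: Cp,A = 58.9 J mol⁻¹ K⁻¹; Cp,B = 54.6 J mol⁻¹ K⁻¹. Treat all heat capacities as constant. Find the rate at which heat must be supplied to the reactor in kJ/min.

Extent of reaction ξ = 0.903 × 533 = 481.3 mol/h
Reaction term: ξ·ΔH°_rxn = 481.3 × 48.2 = 23199 kJ/h
Sensible, feed 98.4→25 °C: -2304.3 kJ/h
Outlet flows (mol/h): A 51.701, B 481.3
Sensible, products 25→127 °C: 2991.1 kJ/h
Q = ΔH = 23885 kJ/h = 6.6348 kW
Heat supplied = 398.09 kJ/min

Q_in = 398 kJ/min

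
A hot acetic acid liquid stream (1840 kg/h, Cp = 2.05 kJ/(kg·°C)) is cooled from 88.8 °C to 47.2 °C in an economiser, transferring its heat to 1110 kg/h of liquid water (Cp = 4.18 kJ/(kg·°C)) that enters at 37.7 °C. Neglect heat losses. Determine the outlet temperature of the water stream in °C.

Heat released by hot stream: Q = 1840 × 2.05 × (88.8 − 47.2) = 156920 kJ/h
Energy balance on cold side (adiabatic exchanger): Q = ṁ_c·Cp_c·(T_c,out − T_c,in)
T_c,out = 37.7 + 156920/(1110 × 4.18) = 71.519 °C

T_c,out = 71.5 °C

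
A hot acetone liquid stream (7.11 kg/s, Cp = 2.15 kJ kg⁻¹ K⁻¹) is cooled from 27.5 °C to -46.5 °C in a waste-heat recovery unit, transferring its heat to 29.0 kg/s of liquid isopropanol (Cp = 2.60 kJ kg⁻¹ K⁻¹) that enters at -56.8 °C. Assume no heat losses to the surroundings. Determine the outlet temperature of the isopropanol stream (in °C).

T_c,out = -41.8 °C

Heat released by hot stream: Q = 7.11 × 2.15 × (27.5 − -46.5) = 1131.2 kJ/s
Energy balance on cold side (adiabatic exchanger): Q = ṁ_c·Cp_c·(T_c,out − T_c,in)
T_c,out = -56.8 + 1131.2/(29.0 × 2.60) = -41.797 °C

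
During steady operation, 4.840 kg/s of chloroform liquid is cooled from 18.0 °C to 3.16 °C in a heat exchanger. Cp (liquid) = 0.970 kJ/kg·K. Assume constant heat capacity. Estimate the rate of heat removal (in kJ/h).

Q_c = 251000 kJ/h

Q = ṁ·Cp·ΔT = 4.840 × 0.970 × (3.16 − 18.0) = -69.671 kJ/s
Cooling duty = 250810 kJ/h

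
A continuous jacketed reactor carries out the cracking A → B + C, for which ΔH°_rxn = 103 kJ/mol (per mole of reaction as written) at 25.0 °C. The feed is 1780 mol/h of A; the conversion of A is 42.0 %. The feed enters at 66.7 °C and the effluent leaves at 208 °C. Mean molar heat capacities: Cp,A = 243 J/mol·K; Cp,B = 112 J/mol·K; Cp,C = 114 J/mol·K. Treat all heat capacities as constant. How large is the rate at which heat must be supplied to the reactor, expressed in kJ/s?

Extent of reaction ξ = 0.420 × 1780 = 747.6 mol/h
Reaction term: ξ·ΔH°_rxn = 747.6 × 103 = 77003 kJ/h
Sensible, feed 66.7→25 °C: -18037 kJ/h
Outlet flows (mol/h): A 1032.4, B 747.6, C 747.6
Sensible, products 25→208 °C: 76829 kJ/h
Q = ΔH = 135790 kJ/h = 37.721 kW
Heat supplied = 37.721 kJ/s

Q_in = 37.7 kJ/s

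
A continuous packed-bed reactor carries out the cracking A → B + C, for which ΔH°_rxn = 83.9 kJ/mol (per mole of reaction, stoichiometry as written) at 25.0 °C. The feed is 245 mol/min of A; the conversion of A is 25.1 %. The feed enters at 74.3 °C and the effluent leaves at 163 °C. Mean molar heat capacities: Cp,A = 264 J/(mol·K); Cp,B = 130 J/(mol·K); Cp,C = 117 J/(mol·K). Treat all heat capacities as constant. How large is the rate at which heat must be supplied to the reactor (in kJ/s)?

Extent of reaction ξ = 0.251 × 245 = 61.495 mol/min
Reaction term: ξ·ΔH°_rxn = 61.495 × 83.9 = 5159.4 kJ/min
Sensible, feed 74.3→25 °C: -3188.7 kJ/min
Outlet flows (mol/min): A 183.5, B 61.495, C 61.495
Sensible, products 25→163 °C: 8781.6 kJ/min
Q = ΔH = 10752 kJ/min = 179.2 kW
Heat supplied = 179.2 kJ/s

Q_in = 179 kJ/s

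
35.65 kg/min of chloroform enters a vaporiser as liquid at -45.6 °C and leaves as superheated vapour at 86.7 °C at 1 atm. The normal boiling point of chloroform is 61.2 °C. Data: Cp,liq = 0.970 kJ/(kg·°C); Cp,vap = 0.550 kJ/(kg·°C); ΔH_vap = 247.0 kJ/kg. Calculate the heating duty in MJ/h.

Q = 780 MJ/h

liquid -45.6→61.2 °C: 103.6 kJ/kg
vaporisation at 61.2 °C: 247 kJ/kg
vapour 61.2→86.7 °C: 14.025 kJ/kg
Δh = 103.6 + 247 + 14.025 = 364.62 kJ/kg
Q = ṁ·Δh = 35.65 kg/min × 364.62 kJ/kg = 12999 kJ/min
|Q| = 216.65 kW = 779.92 MJ/h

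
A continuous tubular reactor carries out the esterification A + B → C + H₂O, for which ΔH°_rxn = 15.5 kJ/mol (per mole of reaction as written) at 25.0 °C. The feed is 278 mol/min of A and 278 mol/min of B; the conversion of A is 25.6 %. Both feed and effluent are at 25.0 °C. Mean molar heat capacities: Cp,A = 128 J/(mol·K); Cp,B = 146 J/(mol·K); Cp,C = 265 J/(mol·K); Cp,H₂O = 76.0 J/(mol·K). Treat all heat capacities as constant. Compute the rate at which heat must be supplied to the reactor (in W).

Extent of reaction ξ = 0.256 × 278 = 71.168 mol/min
Reaction term: ξ·ΔH°_rxn = 71.168 × 15.5 = 1103.1 kJ/min
Q = ΔH = 1103.1 kJ/min = 18.385 kW
Heat supplied = 18385 W

Q_in = 18400 W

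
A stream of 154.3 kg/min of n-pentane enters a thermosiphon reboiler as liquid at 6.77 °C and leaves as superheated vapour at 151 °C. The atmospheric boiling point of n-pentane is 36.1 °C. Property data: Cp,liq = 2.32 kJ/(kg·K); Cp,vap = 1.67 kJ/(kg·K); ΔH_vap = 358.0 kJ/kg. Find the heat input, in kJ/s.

Q = 1590 kJ/s

liquid 6.77→36.1 °C: 68.046 kJ/kg
vaporisation at 36.1 °C: 358 kJ/kg
vapour 36.1→151 °C: 191.88 kJ/kg
Δh = 68.046 + 358 + 191.88 = 617.93 kJ/kg
Q = ṁ·Δh = 154.3 kg/min × 617.93 kJ/kg = 95346 kJ/min
|Q| = 1589.1 kW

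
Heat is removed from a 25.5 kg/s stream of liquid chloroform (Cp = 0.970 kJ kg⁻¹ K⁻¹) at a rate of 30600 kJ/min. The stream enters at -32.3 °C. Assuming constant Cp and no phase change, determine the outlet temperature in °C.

Q = 30600 kJ/min = 510 kJ/s
ΔT = Q/(ṁ·Cp) = 510/(25.5×0.970) = 20.619 K
T_out = -32.3 − 20.619 = -52.919 °C

T_out = -52.9 °C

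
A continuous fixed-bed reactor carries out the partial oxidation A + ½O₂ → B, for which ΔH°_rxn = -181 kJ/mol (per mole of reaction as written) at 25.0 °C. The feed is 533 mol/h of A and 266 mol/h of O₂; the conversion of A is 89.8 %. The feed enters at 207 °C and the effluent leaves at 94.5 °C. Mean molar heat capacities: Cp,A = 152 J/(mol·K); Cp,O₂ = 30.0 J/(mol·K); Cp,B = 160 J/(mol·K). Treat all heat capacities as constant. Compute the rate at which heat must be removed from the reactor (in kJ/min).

Extent of reaction ξ = 0.898 × 533 = 478.63 mol/h
Reaction term: ξ·ΔH°_rxn = 478.63 × -181 = -86633 kJ/h
Sensible, feed 207→25 °C: -16197 kJ/h
Outlet flows (mol/h): A 54.366, O₂ 26.683, B 478.63
Sensible, products 25→94.5 °C: 5952.4 kJ/h
Q = ΔH = -96878 kJ/h = -26.91 kW
Heat removed = 1614.6 kJ/min

Q_out = 1610 kJ/min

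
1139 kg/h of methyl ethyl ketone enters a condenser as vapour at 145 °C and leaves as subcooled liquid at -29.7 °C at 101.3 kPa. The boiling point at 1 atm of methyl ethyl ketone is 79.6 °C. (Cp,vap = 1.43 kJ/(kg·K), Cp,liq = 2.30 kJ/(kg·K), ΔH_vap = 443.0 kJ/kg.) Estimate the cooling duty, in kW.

vapour 145→79.6 °C: -93.522 kJ/kg
condensation at 79.6 °C: -443 kJ/kg
liquid 79.6→-29.7 °C: -251.39 kJ/kg
Δh = -93.522 + -443 + -251.39 = -787.91 kJ/kg
Q = ṁ·Δh = 1139 kg/h × -787.91 kJ/kg = -897430 kJ/h
|Q| = 249.29 kW

Q_c = 249 kW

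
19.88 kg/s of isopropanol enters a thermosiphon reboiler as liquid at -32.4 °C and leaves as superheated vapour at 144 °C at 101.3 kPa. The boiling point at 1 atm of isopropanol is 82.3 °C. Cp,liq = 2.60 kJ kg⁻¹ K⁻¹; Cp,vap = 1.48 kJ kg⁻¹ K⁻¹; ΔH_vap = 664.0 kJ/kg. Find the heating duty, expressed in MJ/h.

Q = 75400 MJ/h

liquid -32.4→82.3 °C: 298.22 kJ/kg
vaporisation at 82.3 °C: 664 kJ/kg
vapour 82.3→144 °C: 91.316 kJ/kg
Δh = 298.22 + 664 + 91.316 = 1053.5 kJ/kg
Q = ṁ·Δh = 19.88 kg/s × 1053.5 kJ/kg = 20944 kJ/s
|Q| = 20944 kW = 75399 MJ/h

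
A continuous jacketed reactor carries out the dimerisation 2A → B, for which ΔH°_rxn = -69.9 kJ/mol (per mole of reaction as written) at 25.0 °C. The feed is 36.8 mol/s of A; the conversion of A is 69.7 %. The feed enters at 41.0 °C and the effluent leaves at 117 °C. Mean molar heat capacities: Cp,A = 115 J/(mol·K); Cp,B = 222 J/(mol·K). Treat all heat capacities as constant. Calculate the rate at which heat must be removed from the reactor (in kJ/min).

Extent of reaction ξ = 0.697 × 36.8 / 2 = 12.825 mol/s
Reaction term: ξ·ΔH°_rxn = 12.825 × -69.9 = -896.45 kJ/s
Sensible, feed 41.0→25 °C: -67.712 kJ/s
Outlet flows (mol/s): A 11.15, B 12.825
Sensible, products 25→117 °C: 379.9 kJ/s
Q = ΔH = -584.26 kJ/s = -584.26 kW
Heat removed = 35056 kJ/min

Q_out = 35100 kJ/min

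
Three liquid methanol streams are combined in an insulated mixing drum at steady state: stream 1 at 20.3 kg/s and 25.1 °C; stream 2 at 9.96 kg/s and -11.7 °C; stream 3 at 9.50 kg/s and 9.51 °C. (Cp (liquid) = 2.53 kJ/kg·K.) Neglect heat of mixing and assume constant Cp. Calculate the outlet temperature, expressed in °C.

No heat crosses the boundary, so H_out = H_in.
Σ ṁᵢCp,ᵢTᵢ = 20.3×2.53×25.1 + 9.96×2.53×-11.7 + 9.50×2.53×9.51 = 1222.9
Σ ṁᵢCp,ᵢ = 20.3×2.53 + 9.96×2.53 + 9.50×2.53 = 100.59
T_out = 1222.9 / 100.59 = 12.157 °C

T_out = 12.2 °C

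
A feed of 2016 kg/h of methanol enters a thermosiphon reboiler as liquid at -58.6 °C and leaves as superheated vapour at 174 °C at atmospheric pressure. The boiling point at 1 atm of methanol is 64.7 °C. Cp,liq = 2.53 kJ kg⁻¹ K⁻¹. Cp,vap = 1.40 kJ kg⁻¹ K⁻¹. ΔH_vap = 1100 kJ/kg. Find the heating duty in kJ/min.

Q = 52600 kJ/min

liquid -58.6→64.7 °C: 311.95 kJ/kg
vaporisation at 64.7 °C: 1100 kJ/kg
vapour 64.7→174 °C: 153.02 kJ/kg
Δh = 311.95 + 1100 + 153.02 = 1565 kJ/kg
Q = ṁ·Δh = 2016 kg/h × 1565 kJ/kg = 3.155e+06 kJ/h
|Q| = 876.38 kW = 52583 kJ/min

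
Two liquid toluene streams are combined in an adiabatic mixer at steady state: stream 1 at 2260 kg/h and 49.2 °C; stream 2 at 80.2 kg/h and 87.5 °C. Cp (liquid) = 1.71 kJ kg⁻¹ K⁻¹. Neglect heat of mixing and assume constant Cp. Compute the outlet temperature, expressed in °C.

T_out = 50.5 °C

No heat crosses the boundary, so H_out = H_in.
Σ ṁᵢCp,ᵢTᵢ = 2260×1.71×49.2 + 80.2×1.71×87.5 = 202140
Σ ṁᵢCp,ᵢ = 2260×1.71 + 80.2×1.71 = 4001.7
T_out = 202140 / 4001.7 = 50.513 °C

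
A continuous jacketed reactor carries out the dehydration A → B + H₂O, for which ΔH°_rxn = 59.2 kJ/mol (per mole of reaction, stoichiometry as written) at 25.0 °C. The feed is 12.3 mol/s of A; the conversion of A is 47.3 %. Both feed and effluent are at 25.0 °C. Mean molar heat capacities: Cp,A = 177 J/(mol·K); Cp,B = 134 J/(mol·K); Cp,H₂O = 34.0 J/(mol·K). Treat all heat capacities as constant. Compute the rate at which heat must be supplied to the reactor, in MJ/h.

Q_in = 1240 MJ/h

Extent of reaction ξ = 0.473 × 12.3 = 5.8179 mol/s
Reaction term: ξ·ΔH°_rxn = 5.8179 × 59.2 = 344.42 kJ/s
Q = ΔH = 344.42 kJ/s = 344.42 kW
Heat supplied = 1239.9 MJ/h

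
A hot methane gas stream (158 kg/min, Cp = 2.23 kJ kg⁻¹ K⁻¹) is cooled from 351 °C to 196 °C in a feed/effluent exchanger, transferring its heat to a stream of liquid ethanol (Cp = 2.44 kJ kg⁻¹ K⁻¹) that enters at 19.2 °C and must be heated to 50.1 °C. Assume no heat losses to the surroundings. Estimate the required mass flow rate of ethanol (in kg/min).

ṁ_c = 724 kg/min

Heat released by hot stream: Q = 158 × 2.23 × (351 − 196) = 54613 kJ/min
Energy balance on cold side (adiabatic exchanger): Q = ṁ_c·Cp_c·(T_c,out − T_c,in)
ṁ_c = 54613 / [2.44 × (50.1 − 19.2)] = 724.34 kg/min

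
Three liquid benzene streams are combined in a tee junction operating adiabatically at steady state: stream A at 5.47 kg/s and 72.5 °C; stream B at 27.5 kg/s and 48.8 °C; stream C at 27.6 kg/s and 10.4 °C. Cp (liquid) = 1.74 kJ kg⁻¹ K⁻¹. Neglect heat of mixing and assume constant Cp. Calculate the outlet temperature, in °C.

No heat crosses the boundary, so H_out = H_in.
T_out = Σ ṁᵢCp,ᵢTᵢ / Σ ṁᵢCp,ᵢ
      = 3524.6 / 105.39 = 33.443 °C

T_out = 33.4 °C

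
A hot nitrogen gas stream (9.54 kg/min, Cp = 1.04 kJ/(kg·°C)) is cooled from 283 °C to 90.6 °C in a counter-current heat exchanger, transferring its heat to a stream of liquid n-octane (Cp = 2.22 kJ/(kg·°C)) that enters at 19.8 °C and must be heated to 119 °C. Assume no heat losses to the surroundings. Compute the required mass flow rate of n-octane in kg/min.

Heat released by hot stream: Q = 9.54 × 1.04 × (283 − 90.6) = 1908.9 kJ/min
Energy balance on cold side (adiabatic exchanger): Q = ṁ_c·Cp_c·(T_c,out − T_c,in)
ṁ_c = 1908.9 / [2.22 × (119 − 19.8)] = 8.6681 kg/min

ṁ_c = 8.67 kg/min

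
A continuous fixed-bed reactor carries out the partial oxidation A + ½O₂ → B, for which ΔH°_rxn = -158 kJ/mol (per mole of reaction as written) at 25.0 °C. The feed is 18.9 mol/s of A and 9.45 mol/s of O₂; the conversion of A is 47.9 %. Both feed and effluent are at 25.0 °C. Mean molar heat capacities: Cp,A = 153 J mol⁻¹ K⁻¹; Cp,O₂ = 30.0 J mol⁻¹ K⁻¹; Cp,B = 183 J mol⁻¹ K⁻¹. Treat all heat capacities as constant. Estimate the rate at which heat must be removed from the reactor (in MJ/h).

Q_out = 5150 MJ/h

Extent of reaction ξ = 0.479 × 18.9 = 9.0531 mol/s
Reaction term: ξ·ΔH°_rxn = 9.0531 × -158 = -1430.4 kJ/s
Q = ΔH = -1430.4 kJ/s = -1430.4 kW
Heat removed = 5149.4 MJ/h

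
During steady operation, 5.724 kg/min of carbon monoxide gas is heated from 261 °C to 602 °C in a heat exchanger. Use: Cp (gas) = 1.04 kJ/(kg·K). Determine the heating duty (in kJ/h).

Q = 122000 kJ/h

Q = ṁ·Cp·ΔT = 5.724 × 1.04 × (602 − 261) = 2030 kJ/min
Converting: 2030 / 60 s = 33.833 kW
Heating duty = 121800 kJ/h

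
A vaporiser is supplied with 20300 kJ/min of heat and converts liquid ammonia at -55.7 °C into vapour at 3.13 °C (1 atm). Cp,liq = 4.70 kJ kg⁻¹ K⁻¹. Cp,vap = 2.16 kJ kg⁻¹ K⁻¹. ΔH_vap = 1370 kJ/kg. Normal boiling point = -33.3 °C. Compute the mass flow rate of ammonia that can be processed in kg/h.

ṁ = 784 kg/h

Δh = 4.70×(-33.3−-55.7) + 1370 + 2.16×(3.13−-33.3) = 1554 kJ/kg
Q = 20300 kJ/min = 338.33 kJ/s = 1.218e+06 kJ/h
ṁ = Q/Δh = 1.218e+06 / 1554 = 783.8 kg/h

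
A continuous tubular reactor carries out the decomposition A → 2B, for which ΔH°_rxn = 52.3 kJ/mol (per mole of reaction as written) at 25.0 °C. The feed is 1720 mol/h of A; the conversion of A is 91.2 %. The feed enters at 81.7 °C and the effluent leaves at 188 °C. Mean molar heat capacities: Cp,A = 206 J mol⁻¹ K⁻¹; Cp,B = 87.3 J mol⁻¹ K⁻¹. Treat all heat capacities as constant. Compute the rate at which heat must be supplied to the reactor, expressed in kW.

Extent of reaction ξ = 0.912 × 1720 = 1568.6 mol/h
Reaction term: ξ·ΔH°_rxn = 1568.6 × 52.3 = 82040 kJ/h
Sensible, feed 81.7→25 °C: -20090 kJ/h
Outlet flows (mol/h): A 151.36, B 3137.3
Sensible, products 25→188 °C: 49726 kJ/h
Q = ΔH = 111680 kJ/h = 31.021 kW
Heat supplied = 31.021 kW

Q_in = 31.0 kW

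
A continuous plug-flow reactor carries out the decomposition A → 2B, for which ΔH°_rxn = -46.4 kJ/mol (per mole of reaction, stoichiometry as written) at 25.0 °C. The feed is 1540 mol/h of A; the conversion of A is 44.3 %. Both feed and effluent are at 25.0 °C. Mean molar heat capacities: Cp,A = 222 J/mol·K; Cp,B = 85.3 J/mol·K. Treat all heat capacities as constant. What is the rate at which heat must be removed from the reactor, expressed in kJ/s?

Extent of reaction ξ = 0.443 × 1540 = 682.22 mol/h
Reaction term: ξ·ΔH°_rxn = 682.22 × -46.4 = -31655 kJ/h
Q = ΔH = -31655 kJ/h = -8.7931 kW
Heat removed = 8.7931 kJ/s

Q_out = 8.79 kJ/s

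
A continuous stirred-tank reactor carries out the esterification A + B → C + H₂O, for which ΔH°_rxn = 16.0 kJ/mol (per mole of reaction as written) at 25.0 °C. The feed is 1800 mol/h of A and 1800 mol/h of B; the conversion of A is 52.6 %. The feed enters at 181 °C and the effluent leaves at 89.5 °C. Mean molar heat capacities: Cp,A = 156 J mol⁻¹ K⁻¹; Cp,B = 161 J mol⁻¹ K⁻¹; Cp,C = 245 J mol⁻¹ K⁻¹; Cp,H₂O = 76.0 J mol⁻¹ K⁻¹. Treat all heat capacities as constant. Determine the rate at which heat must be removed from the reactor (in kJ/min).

Extent of reaction ξ = 0.526 × 1800 = 946.8 mol/h
Reaction term: ξ·ΔH°_rxn = 946.8 × 16.0 = 15149 kJ/h
Sensible, feed 181→25 °C: -89014 kJ/h
Outlet flows (mol/h): A 853.2, B 853.2, C 946.8, H₂O 946.8
Sensible, products 25→89.5 °C: 37048 kJ/h
Q = ΔH = -36817 kJ/h = -10.227 kW
Heat removed = 613.61 kJ/min

Q_out = 614 kJ/min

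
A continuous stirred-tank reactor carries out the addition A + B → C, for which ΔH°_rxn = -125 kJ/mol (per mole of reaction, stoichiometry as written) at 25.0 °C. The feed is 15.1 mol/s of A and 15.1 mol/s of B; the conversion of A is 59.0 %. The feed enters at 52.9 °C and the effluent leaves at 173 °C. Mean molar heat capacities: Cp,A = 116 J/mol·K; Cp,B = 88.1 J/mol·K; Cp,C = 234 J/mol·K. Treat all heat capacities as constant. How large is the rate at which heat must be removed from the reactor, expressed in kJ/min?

Extent of reaction ξ = 0.590 × 15.1 = 8.909 mol/s
Reaction term: ξ·ΔH°_rxn = 8.909 × -125 = -1113.6 kJ/s
Sensible, feed 52.9→25 °C: -85.985 kJ/s
Outlet flows (mol/s): A 6.191, B 6.191, C 8.909
Sensible, products 25→173 °C: 495.55 kJ/s
Q = ΔH = -704.06 kJ/s = -704.06 kW
Heat removed = 42244 kJ/min

Q_out = 42200 kJ/min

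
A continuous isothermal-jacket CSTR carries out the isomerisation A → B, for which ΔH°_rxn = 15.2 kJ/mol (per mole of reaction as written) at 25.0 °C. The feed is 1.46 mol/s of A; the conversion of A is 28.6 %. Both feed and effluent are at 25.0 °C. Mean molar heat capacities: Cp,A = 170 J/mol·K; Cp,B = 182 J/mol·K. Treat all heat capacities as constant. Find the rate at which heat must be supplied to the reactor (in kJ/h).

Q_in = 22800 kJ/h

Extent of reaction ξ = 0.286 × 1.46 = 0.41756 mol/s
Reaction term: ξ·ΔH°_rxn = 0.41756 × 15.2 = 6.3469 kJ/s
Q = ΔH = 6.3469 kJ/s = 6.3469 kW
Heat supplied = 22849 kJ/h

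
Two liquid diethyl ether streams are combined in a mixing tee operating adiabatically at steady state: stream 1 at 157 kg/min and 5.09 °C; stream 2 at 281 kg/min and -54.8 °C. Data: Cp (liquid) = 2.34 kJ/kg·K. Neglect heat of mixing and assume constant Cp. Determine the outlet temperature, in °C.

T_out = -33.3 °C

No heat crosses the boundary, so H_out = H_in.
Σ ṁᵢCp,ᵢTᵢ = 157×2.34×5.09 + 281×2.34×-54.8 = -34163
Σ ṁᵢCp,ᵢ = 157×2.34 + 281×2.34 = 1024.9
T_out = -34163 / 1024.9 = -33.333 °C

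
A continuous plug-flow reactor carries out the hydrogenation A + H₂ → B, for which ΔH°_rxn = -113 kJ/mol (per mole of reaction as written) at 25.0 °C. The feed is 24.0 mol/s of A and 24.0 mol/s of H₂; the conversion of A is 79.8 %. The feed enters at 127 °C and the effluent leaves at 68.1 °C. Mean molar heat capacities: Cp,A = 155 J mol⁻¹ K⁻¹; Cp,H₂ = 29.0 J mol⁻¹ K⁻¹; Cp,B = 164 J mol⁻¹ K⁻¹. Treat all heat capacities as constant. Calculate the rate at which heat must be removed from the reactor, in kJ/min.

Extent of reaction ξ = 0.798 × 24.0 = 19.152 mol/s
Reaction term: ξ·ΔH°_rxn = 19.152 × -113 = -2164.2 kJ/s
Sensible, feed 127→25 °C: -450.43 kJ/s
Outlet flows (mol/s): A 4.848, H₂ 4.848, B 19.152
Sensible, products 25→68.1 °C: 173.82 kJ/s
Q = ΔH = -2440.8 kJ/s = -2440.8 kW
Heat removed = 146450 kJ/min

Q_out = 146000 kJ/min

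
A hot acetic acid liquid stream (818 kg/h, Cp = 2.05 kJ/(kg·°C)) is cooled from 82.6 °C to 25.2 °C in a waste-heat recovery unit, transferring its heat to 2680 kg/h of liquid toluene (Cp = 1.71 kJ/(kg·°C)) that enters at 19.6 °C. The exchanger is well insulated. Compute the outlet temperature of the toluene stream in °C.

T_c,out = 40.6 °C

Heat released by hot stream: Q = 818 × 2.05 × (82.6 − 25.2) = 96254 kJ/h
Energy balance on cold side (adiabatic exchanger): Q = ṁ_c·Cp_c·(T_c,out − T_c,in)
T_c,out = 19.6 + 96254/(2680 × 1.71) = 40.603 °C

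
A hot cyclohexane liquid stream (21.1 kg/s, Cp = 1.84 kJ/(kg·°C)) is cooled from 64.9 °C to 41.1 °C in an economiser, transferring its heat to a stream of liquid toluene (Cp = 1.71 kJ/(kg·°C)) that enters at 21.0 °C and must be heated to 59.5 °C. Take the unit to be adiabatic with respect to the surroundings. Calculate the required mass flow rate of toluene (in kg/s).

ṁ_c = 14.0 kg/s

Heat released by hot stream: Q = 21.1 × 1.84 × (64.9 − 41.1) = 924.01 kJ/s
Energy balance on cold side (adiabatic exchanger): Q = ṁ_c·Cp_c·(T_c,out − T_c,in)
ṁ_c = 924.01 / [1.71 × (59.5 − 21.0)] = 14.035 kg/s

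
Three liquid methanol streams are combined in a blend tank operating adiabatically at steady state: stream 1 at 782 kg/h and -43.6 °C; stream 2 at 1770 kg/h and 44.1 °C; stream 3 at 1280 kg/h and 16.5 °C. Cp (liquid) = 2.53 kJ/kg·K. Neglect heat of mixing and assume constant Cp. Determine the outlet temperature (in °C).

T_out = 17.0 °C

No heat crosses the boundary, so H_out = H_in.
T_out = Σ ṁᵢCp,ᵢTᵢ / Σ ṁᵢCp,ᵢ
      = 164660 / 9695 = 16.984 °C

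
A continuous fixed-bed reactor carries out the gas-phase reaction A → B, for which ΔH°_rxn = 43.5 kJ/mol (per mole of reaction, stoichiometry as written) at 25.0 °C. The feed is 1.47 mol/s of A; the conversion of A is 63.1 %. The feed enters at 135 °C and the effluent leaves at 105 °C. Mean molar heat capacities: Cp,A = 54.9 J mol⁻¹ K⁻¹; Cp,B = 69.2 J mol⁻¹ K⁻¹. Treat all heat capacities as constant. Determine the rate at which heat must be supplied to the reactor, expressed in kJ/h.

Extent of reaction ξ = 0.631 × 1.47 = 0.92757 mol/s
Reaction term: ξ·ΔH°_rxn = 0.92757 × 43.5 = 40.349 kJ/s
Sensible, feed 135→25 °C: -8.8773 kJ/s
Outlet flows (mol/s): A 0.54243, B 0.92757
Sensible, products 25→105 °C: 7.5174 kJ/s
Q = ΔH = 38.989 kJ/s = 38.989 kW
Heat supplied = 140360 kJ/h

Q_in = 140000 kJ/h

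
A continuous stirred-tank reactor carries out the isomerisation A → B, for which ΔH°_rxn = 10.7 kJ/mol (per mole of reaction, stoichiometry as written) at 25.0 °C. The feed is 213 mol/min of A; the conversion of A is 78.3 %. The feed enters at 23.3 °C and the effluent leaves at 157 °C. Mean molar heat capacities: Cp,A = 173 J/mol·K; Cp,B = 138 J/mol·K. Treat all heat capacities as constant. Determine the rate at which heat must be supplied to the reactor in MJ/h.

Extent of reaction ξ = 0.783 × 213 = 166.78 mol/min
Reaction term: ξ·ΔH°_rxn = 166.78 × 10.7 = 1784.5 kJ/min
Sensible, feed 23.3→25 °C: 62.643 kJ/min
Outlet flows (mol/min): A 46.221, B 166.78
Sensible, products 25→157 °C: 4093.5 kJ/min
Q = ΔH = 5940.7 kJ/min = 99.012 kW
Heat supplied = 356.44 MJ/h

Q_in = 356 MJ/h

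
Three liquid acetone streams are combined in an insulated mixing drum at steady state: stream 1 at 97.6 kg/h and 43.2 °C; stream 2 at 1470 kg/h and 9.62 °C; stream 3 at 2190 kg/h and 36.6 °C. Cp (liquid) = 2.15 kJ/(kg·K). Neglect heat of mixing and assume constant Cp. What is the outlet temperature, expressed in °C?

No heat crosses the boundary, so H_out = H_in.
Σ ṁᵢCp,ᵢTᵢ = 97.6×2.15×43.2 + 1470×2.15×9.62 + 2190×2.15×36.6 = 211800
Σ ṁᵢCp,ᵢ = 97.6×2.15 + 1470×2.15 + 2190×2.15 = 8078.8
T_out = 211800 / 8078.8 = 26.217 °C

T_out = 26.2 °C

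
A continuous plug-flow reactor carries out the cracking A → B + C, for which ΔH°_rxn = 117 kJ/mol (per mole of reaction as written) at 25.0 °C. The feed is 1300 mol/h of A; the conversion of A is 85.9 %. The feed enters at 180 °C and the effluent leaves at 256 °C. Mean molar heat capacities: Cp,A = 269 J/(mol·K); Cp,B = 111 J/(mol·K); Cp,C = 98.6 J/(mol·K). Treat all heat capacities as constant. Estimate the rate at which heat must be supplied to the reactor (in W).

Extent of reaction ξ = 0.859 × 1300 = 1116.7 mol/h
Reaction term: ξ·ΔH°_rxn = 1116.7 × 117 = 130650 kJ/h
Sensible, feed 180→25 °C: -54204 kJ/h
Outlet flows (mol/h): A 183.3, B 1116.7, C 1116.7
Sensible, products 25→256 °C: 65458 kJ/h
Q = ΔH = 141910 kJ/h = 39.419 kW
Heat supplied = 39419 W

Q_in = 39400 W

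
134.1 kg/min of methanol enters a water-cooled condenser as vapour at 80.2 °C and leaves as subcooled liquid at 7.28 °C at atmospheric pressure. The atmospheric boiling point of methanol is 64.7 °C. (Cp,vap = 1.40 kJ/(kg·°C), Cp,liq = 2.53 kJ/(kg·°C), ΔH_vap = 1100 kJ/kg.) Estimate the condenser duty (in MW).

vapour 80.2→64.7 °C: -21.7 kJ/kg
condensation at 64.7 °C: -1100 kJ/kg
liquid 64.7→7.28 °C: -145.27 kJ/kg
Δh = -21.7 + -1100 + -145.27 = -1267 kJ/kg
Q = ṁ·Δh = 134.1 kg/min × -1267 kJ/kg = -169900 kJ/min
|Q| = 2831.7 kW = 2.8317 MW

Q_c = 2.83 MW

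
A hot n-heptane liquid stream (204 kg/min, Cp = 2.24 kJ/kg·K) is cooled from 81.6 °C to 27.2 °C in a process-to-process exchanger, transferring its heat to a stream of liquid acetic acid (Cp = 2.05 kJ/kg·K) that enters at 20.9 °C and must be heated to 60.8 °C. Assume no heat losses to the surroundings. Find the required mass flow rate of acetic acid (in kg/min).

ṁ_c = 304 kg/min

Heat released by hot stream: Q = 204 × 2.24 × (81.6 − 27.2) = 24859 kJ/min
Energy balance on cold side (adiabatic exchanger): Q = ṁ_c·Cp_c·(T_c,out − T_c,in)
ṁ_c = 24859 / [2.05 × (60.8 − 20.9)] = 303.91 kg/min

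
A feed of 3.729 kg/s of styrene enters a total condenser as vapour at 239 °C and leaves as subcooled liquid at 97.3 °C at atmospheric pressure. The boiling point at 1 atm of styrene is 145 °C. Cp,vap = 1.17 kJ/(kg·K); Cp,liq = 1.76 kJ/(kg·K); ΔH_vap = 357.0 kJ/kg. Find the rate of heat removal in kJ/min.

vapour 239→145 °C: -109.98 kJ/kg
condensation at 145 °C: -357 kJ/kg
liquid 145→97.3 °C: -83.952 kJ/kg
Δh = -109.98 + -357 + -83.952 = -550.93 kJ/kg
Q = ṁ·Δh = 3.729 kg/s × -550.93 kJ/kg = -2054.4 kJ/s
|Q| = 2054.4 kW = 123270 kJ/min

Q_c = 123000 kJ/min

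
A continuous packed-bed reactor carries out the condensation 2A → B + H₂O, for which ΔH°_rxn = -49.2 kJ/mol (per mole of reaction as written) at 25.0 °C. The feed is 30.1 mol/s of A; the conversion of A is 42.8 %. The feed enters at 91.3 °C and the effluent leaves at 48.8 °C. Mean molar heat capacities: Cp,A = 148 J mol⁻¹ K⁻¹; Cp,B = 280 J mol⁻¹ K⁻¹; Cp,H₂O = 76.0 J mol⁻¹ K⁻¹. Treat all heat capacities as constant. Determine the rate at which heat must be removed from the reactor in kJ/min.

Extent of reaction ξ = 0.428 × 30.1 / 2 = 6.4414 mol/s
Reaction term: ξ·ΔH°_rxn = 6.4414 × -49.2 = -316.92 kJ/s
Sensible, feed 91.3→25 °C: -295.35 kJ/s
Outlet flows (mol/s): A 17.217, B 6.4414, H₂O 6.4414
Sensible, products 25→48.8 °C: 115.22 kJ/s
Q = ΔH = -497.05 kJ/s = -497.05 kW
Heat removed = 29823 kJ/min

Q_out = 29800 kJ/min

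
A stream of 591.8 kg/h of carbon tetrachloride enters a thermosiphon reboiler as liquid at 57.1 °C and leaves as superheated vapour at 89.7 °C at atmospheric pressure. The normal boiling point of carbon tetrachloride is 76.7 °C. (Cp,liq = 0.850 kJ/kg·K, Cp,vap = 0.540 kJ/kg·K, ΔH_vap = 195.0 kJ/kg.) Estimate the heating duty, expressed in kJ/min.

Q = 2160 kJ/min

liquid 57.1→76.7 °C: 16.66 kJ/kg
vaporisation at 76.7 °C: 195 kJ/kg
vapour 76.7→89.7 °C: 7.02 kJ/kg
Δh = 16.66 + 195 + 7.02 = 218.68 kJ/kg
Q = ṁ·Δh = 591.8 kg/h × 218.68 kJ/kg = 129410 kJ/h
|Q| = 35.949 kW = 2156.9 kJ/min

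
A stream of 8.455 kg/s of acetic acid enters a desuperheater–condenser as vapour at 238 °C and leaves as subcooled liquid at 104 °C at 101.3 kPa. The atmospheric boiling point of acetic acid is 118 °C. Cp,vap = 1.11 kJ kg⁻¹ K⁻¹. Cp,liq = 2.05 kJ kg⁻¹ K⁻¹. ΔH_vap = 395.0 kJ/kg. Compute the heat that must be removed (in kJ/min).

vapour 238→118 °C: -133.2 kJ/kg
condensation at 118 °C: -395 kJ/kg
liquid 118→104 °C: -28.7 kJ/kg
Δh = -133.2 + -395 + -28.7 = -556.9 kJ/kg
Q = ṁ·Δh = 8.455 kg/s × -556.9 kJ/kg = -4708.6 kJ/s
|Q| = 4708.6 kW = 282520 kJ/min

Q_c = 283000 kJ/min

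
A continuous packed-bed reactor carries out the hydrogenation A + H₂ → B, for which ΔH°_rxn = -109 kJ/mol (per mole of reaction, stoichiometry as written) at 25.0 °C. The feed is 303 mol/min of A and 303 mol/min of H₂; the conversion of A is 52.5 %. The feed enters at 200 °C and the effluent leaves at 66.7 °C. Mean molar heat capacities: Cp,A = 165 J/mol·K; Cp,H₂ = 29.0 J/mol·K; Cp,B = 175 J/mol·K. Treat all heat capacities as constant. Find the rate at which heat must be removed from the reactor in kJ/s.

Extent of reaction ξ = 0.525 × 303 = 159.08 mol/min
Reaction term: ξ·ΔH°_rxn = 159.08 × -109 = -17339 kJ/min
Sensible, feed 200→25 °C: -10287 kJ/min
Outlet flows (mol/min): A 143.92, H₂ 143.92, B 159.08
Sensible, products 25→66.7 °C: 2325.2 kJ/min
Q = ΔH = -25301 kJ/min = -421.68 kW
Heat removed = 421.68 kJ/s

Q_out = 422 kJ/s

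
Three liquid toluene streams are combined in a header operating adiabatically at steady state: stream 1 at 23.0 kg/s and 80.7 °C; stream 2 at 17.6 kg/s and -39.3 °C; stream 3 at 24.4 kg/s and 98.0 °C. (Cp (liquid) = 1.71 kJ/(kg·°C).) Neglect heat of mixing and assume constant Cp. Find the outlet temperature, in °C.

Energy balance with Q = 0: Σ ṁᵢCp,ᵢ(T_out − Tᵢ) = 0
T_out = Σ ṁᵢCp,ᵢTᵢ / Σ ṁᵢCp,ᵢ
      = 6080.1 / 111.15 = 54.702 °C

T_out = 54.7 °C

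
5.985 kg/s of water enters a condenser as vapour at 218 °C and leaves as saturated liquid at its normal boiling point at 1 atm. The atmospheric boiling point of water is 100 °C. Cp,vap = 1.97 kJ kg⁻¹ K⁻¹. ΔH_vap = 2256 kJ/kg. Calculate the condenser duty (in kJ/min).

Q_c = 894000 kJ/min

vapour 218→100 °C: -232.46 kJ/kg
condensation at 100 °C: -2256 kJ/kg
Δh = -232.46 + -2256 = -2488.5 kJ/kg
Q = ṁ·Δh = 5.985 kg/s × -2488.5 kJ/kg = -14893 kJ/s
|Q| = 14893 kW = 893610 kJ/min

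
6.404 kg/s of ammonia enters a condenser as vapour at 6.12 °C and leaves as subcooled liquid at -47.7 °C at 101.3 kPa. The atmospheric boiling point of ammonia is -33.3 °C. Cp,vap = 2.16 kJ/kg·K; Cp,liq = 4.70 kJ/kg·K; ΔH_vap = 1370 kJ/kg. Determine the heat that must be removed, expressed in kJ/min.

vapour 6.12→-33.3 °C: -85.147 kJ/kg
condensation at -33.3 °C: -1370 kJ/kg
liquid -33.3→-47.7 °C: -67.68 kJ/kg
Δh = -85.147 + -1370 + -67.68 = -1522.8 kJ/kg
Q = ṁ·Δh = 6.404 kg/s × -1522.8 kJ/kg = -9752.2 kJ/s
|Q| = 9752.2 kW = 585130 kJ/min

Q_c = 585000 kJ/min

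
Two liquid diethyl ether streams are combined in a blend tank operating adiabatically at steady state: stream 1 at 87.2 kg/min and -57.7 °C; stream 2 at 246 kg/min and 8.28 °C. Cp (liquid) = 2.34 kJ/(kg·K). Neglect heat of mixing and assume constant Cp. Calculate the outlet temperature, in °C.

T_out = -8.99 °C

Adiabatic, steady state ⇒ Σ ṁᵢCp,ᵢ(T_out − Tᵢ) = 0
T_out = Σ ṁᵢCp,ᵢTᵢ / Σ ṁᵢCp,ᵢ
      = -7007.3 / 779.69 = -8.9873 °C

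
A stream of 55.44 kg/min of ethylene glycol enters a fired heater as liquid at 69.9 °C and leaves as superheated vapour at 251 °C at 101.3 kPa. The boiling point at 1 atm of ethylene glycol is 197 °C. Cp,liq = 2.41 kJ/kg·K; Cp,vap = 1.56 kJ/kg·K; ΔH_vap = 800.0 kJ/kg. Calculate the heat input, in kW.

liquid 69.9→197 °C: 306.31 kJ/kg
vaporisation at 197 °C: 800 kJ/kg
vapour 197→251 °C: 84.24 kJ/kg
Δh = 306.31 + 800 + 84.24 = 1190.6 kJ/kg
Q = ṁ·Δh = 55.44 kg/min × 1190.6 kJ/kg = 66004 kJ/min
|Q| = 1100.1 kW

Q = 1100 kW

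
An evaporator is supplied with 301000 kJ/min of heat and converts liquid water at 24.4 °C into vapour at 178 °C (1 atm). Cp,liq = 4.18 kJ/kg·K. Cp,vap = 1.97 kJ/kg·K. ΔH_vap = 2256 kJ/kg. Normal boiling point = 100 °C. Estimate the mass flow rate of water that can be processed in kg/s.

Δh = 4.18×(100−24.4) + 2256 + 1.97×(178−100) = 2725.7 kJ/kg
Q = 301000 kJ/min = 5016.7 kJ/s = 5016.7 kJ/s
ṁ = Q/Δh = 5016.7 / 2725.7 = 1.8405 kg/s

ṁ = 1.84 kg/s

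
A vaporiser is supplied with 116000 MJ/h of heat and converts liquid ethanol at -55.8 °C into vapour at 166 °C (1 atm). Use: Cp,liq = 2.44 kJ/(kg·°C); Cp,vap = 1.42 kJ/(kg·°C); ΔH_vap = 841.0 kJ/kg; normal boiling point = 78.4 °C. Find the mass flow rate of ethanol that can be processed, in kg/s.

ṁ = 24.9 kg/s

Δh = 2.44×(78.4−-55.8) + 841.0 + 1.42×(166−78.4) = 1292.8 kJ/kg
Q = 116000 MJ/h = 32222 kJ/s = 32222 kJ/s
ṁ = Q/Δh = 32222 / 1292.8 = 24.924 kg/s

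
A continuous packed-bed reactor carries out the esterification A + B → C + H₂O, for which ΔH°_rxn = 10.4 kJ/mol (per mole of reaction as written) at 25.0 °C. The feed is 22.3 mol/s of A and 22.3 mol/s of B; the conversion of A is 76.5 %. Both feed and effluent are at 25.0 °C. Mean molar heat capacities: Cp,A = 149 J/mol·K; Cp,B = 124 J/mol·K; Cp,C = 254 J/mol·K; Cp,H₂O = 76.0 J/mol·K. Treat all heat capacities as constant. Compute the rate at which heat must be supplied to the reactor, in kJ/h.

Extent of reaction ξ = 0.765 × 22.3 = 17.059 mol/s
Reaction term: ξ·ΔH°_rxn = 17.059 × 10.4 = 177.42 kJ/s
Q = ΔH = 177.42 kJ/s = 177.42 kW
Heat supplied = 638710 kJ/h

Q_in = 639000 kJ/h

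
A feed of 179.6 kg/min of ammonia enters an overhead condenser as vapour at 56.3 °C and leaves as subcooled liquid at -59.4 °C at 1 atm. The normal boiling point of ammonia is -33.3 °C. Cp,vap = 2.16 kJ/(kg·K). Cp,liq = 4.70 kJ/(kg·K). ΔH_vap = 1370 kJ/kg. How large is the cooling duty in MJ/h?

Q_c = 18200 MJ/h

vapour 56.3→-33.3 °C: -193.54 kJ/kg
condensation at -33.3 °C: -1370 kJ/kg
liquid -33.3→-59.4 °C: -122.67 kJ/kg
Δh = -193.54 + -1370 + -122.67 = -1686.2 kJ/kg
Q = ṁ·Δh = 179.6 kg/min × -1686.2 kJ/kg = -302840 kJ/min
|Q| = 5047.4 kW = 18171 MJ/h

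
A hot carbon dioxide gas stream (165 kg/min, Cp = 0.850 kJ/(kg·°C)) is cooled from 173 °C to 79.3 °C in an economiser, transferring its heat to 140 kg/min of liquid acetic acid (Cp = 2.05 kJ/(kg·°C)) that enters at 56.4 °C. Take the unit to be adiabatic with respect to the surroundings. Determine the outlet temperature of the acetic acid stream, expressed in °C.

T_c,out = 102 °C

Heat released by hot stream: Q = 165 × 0.850 × (173 − 79.3) = 13141 kJ/min
Energy balance on cold side (adiabatic exchanger): Q = ṁ_c·Cp_c·(T_c,out − T_c,in)
T_c,out = 56.4 + 13141/(140 × 2.05) = 102.19 °C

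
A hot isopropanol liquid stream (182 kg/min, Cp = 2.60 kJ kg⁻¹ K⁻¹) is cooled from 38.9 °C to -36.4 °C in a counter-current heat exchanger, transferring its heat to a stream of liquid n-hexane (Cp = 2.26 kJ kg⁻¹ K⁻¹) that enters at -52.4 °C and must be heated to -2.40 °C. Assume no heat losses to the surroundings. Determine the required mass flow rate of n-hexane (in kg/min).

Heat released by hot stream: Q = 182 × 2.60 × (38.9 − -36.4) = 35632 kJ/min
Energy balance on cold side (adiabatic exchanger): Q = ṁ_c·Cp_c·(T_c,out − T_c,in)
ṁ_c = 35632 / [2.26 × (-2.40 − -52.4)] = 315.33 kg/min

ṁ_c = 315 kg/min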